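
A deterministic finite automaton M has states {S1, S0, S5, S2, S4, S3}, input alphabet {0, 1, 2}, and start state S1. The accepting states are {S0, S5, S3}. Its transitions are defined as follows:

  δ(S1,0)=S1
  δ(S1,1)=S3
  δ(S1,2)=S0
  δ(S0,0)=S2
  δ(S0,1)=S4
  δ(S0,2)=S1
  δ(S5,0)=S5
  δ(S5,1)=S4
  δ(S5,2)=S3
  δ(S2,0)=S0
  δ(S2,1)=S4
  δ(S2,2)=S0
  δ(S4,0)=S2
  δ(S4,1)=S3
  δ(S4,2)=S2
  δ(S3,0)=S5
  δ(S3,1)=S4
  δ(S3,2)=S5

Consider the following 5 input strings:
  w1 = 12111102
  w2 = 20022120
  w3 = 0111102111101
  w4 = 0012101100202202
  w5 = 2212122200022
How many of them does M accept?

w1:
  start at S1
  read '1': S1 → S3
  read '2': S3 → S5
  read '1': S5 → S4
  read '1': S4 → S3
  read '1': S3 → S4
  read '1': S4 → S3
  read '0': S3 → S5
  read '2': S5 → S3
  end S3, accepted
w2:
  start at S1
  read '2': S1 → S0
  read '0': S0 → S2
  read '0': S2 → S0
  read '2': S0 → S1
  read '2': S1 → S0
  read '1': S0 → S4
  read '2': S4 → S2
  read '0': S2 → S0
  end S0, accepted
w3:
  start at S1
  read '0': S1 → S1
  read '1': S1 → S3
  read '1': S3 → S4
  read '1': S4 → S3
  read '1': S3 → S4
  read '0': S4 → S2
  read '2': S2 → S0
  read '1': S0 → S4
  read '1': S4 → S3
  read '1': S3 → S4
  read '1': S4 → S3
  read '0': S3 → S5
  read '1': S5 → S4
  end S4, rejected
w4:
  start at S1
  read '0': S1 → S1
  read '0': S1 → S1
  read '1': S1 → S3
  read '2': S3 → S5
  read '1': S5 → S4
  read '0': S4 → S2
  read '1': S2 → S4
  read '1': S4 → S3
  read '0': S3 → S5
  read '0': S5 → S5
  read '2': S5 → S3
  read '0': S3 → S5
  read '2': S5 → S3
  read '2': S3 → S5
  read '0': S5 → S5
  read '2': S5 → S3
  end S3, accepted
w5:
  start at S1
  read '2': S1 → S0
  read '2': S0 → S1
  read '1': S1 → S3
  read '2': S3 → S5
  read '1': S5 → S4
  read '2': S4 → S2
  read '2': S2 → S0
  read '2': S0 → S1
  read '0': S1 → S1
  read '0': S1 → S1
  read '0': S1 → S1
  read '2': S1 → S0
  read '2': S0 → S1
  end S1, rejected

3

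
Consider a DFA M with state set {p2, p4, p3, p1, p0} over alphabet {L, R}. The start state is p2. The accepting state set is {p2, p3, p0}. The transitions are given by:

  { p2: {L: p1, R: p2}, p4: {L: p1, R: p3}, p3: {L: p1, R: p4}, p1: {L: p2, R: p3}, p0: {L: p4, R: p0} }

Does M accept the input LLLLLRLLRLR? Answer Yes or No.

Yes

start at p2
read 'L': p2 → p1
read 'L': p1 → p2
read 'L': p2 → p1
read 'L': p1 → p2
read 'L': p2 → p1
read 'R': p1 → p3
read 'L': p3 → p1
read 'L': p1 → p2
read 'R': p2 → p2
read 'L': p2 → p1
read 'R': p1 → p3
End state p3 is accepting.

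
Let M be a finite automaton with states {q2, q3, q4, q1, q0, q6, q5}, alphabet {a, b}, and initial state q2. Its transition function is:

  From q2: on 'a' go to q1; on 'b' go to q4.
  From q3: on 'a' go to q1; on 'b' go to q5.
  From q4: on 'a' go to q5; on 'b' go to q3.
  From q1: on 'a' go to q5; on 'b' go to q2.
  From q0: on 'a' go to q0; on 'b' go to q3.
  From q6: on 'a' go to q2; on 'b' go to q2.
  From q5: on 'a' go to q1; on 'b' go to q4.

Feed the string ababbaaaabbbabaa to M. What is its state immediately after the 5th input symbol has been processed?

q4

start at q2
read 'a': q2 → q1
read 'b': q1 → q2
read 'a': q2 → q1
read 'b': q1 → q2
read 'b': q2 → q4
After 5 symbols: q4.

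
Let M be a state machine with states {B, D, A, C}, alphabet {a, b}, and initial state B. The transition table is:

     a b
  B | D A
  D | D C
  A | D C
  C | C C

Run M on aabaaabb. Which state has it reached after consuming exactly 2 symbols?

D

B → D → D
After 2 symbols: D.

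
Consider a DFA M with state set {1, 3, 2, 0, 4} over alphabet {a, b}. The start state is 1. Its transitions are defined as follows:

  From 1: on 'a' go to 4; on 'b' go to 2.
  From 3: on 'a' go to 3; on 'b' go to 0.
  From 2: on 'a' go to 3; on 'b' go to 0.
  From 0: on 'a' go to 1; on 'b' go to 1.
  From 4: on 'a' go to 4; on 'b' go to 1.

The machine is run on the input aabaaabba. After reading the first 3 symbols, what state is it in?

start at 1
read 'a': 1 → 4
read 'a': 4 → 4
read 'b': 4 → 1
After 3 symbols: 1.

1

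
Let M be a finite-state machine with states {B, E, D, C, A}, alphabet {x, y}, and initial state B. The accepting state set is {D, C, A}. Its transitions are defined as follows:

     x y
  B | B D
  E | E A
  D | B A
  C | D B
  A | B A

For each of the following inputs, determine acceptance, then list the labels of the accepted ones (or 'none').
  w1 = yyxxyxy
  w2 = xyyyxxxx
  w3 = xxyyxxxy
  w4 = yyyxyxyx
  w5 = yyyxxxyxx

w1:
  start at B
  read 'y': B → D
  read 'y': D → A
  read 'x': A → B
  read 'x': B → B
  read 'y': B → D
  read 'x': D → B
  read 'y': B → D
  end D, accepted
w2:
  start at B
  read 'x': B → B
  read 'y': B → D
  read 'y': D → A
  read 'y': A → A
  read 'x': A → B
  read 'x': B → B
  read 'x': B → B
  read 'x': B → B
  end B, rejected
w3:
  start at B
  read 'x': B → B
  read 'x': B → B
  read 'y': B → D
  read 'y': D → A
  read 'x': A → B
  read 'x': B → B
  read 'x': B → B
  read 'y': B → D
  end D, accepted
w4:
  start at B
  read 'y': B → D
  read 'y': D → A
  read 'y': A → A
  read 'x': A → B
  read 'y': B → D
  read 'x': D → B
  read 'y': B → D
  read 'x': D → B
  end B, rejected
w5:
  start at B
  read 'y': B → D
  read 'y': D → A
  read 'y': A → A
  read 'x': A → B
  read 'x': B → B
  read 'x': B → B
  read 'y': B → D
  read 'x': D → B
  read 'x': B → B
  end B, rejected

w1, w3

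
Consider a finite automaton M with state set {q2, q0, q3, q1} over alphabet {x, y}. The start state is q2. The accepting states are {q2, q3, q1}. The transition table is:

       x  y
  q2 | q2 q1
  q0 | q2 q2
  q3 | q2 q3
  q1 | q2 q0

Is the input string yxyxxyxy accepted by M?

Yes

start at q2
read 'y': q2 → q1
read 'x': q1 → q2
read 'y': q2 → q1
read 'x': q1 → q2
read 'x': q2 → q2
read 'y': q2 → q1
read 'x': q1 → q2
read 'y': q2 → q1
End state q1 is accepting.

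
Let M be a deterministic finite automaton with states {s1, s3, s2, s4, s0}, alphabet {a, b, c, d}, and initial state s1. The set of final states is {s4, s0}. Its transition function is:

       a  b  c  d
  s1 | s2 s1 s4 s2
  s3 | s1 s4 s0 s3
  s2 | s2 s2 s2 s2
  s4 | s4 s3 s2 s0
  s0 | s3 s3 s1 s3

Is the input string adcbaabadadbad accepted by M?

Trace: s1 -a-> s2 -d-> s2 -c-> s2 -b-> s2 -a-> s2 -a-> s2 -b-> s2 -a-> s2 -d-> s2 -a-> s2 -d-> s2 -b-> s2 -a-> s2 -d-> s2
End state s2 is not accepting.

No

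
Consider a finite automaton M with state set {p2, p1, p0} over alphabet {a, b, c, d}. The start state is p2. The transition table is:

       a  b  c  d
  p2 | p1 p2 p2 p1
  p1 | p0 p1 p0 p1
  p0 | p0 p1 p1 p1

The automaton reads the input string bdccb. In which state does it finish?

p1

p2 → p2 → p1 → p0 → p1 → p1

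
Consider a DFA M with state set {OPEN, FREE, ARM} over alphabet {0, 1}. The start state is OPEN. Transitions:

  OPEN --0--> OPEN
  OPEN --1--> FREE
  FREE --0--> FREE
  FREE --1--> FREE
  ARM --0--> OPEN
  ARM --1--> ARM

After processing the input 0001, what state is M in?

Trace: OPEN -0-> OPEN -0-> OPEN -0-> OPEN -1-> FREE

FREE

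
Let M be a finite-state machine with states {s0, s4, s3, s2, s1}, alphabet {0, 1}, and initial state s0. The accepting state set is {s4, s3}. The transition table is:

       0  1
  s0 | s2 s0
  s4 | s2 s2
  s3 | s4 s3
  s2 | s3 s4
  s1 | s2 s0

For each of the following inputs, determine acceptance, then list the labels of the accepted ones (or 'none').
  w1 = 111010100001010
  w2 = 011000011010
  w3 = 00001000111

w1: s0 → s0 → s0 → s0 → s2 → s4 → s2 → s4 → s2 → s3 → s4 → s2 → s4 → s2 → s4 → s2  → end s2, rejected
w2: s0 → s2 → s4 → s2 → s3 → s4 → s2 → s3 → s3 → s3 → s4 → s2 → s3  → end s3, accepted
w3: s0 → s2 → s3 → s4 → s2 → s4 → s2 → s3 → s4 → s2 → s4 → s2  → end s2, rejected

w2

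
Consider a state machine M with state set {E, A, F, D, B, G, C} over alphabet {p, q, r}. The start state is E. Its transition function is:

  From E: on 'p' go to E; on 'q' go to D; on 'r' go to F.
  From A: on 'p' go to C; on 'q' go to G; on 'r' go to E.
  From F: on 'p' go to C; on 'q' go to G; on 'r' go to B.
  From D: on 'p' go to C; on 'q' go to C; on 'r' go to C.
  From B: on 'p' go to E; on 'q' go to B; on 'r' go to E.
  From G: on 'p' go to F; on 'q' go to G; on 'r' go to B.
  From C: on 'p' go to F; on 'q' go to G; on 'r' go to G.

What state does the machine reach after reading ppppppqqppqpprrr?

E

start at E
read 'p': E → E
read 'p': E → E
read 'p': E → E
read 'p': E → E
read 'p': E → E
read 'p': E → E
read 'q': E → D
read 'q': D → C
read 'p': C → F
read 'p': F → C
read 'q': C → G
read 'p': G → F
read 'p': F → C
read 'r': C → G
read 'r': G → B
read 'r': B → E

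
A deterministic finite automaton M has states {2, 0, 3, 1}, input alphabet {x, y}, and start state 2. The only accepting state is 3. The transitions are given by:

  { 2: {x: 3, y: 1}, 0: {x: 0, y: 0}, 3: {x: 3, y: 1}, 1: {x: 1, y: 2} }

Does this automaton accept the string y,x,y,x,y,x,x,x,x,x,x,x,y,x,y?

2 → 1 → 1 → 2 → 3 → 1 → 1 → 1 → 1 → 1 → 1 → 1 → 1 → 2 → 3 → 1
End state 1 is not accepting.

No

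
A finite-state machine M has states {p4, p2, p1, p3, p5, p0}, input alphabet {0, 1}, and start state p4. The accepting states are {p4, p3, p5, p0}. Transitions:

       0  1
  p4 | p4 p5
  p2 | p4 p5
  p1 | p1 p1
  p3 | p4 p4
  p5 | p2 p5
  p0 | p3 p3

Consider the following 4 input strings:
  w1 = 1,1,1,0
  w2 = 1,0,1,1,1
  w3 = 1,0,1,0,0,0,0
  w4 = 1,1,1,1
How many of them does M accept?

w1:
  start at p4
  read '1': p4 → p5
  read '1': p5 → p5
  read '1': p5 → p5
  read '0': p5 → p2
  end p2, rejected
w2:
  start at p4
  read '1': p4 → p5
  read '0': p5 → p2
  read '1': p2 → p5
  read '1': p5 → p5
  read '1': p5 → p5
  end p5, accepted
w3:
  start at p4
  read '1': p4 → p5
  read '0': p5 → p2
  read '1': p2 → p5
  read '0': p5 → p2
  read '0': p2 → p4
  read '0': p4 → p4
  read '0': p4 → p4
  end p4, accepted
w4:
  start at p4
  read '1': p4 → p5
  read '1': p5 → p5
  read '1': p5 → p5
  read '1': p5 → p5
  end p5, accepted

3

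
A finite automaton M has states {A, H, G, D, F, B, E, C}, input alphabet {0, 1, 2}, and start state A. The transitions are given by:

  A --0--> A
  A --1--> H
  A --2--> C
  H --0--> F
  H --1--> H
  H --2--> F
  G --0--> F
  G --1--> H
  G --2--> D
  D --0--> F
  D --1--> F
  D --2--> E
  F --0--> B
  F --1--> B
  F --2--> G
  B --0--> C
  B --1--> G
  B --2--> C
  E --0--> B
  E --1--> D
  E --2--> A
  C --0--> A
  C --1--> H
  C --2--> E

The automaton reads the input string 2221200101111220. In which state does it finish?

F

Trace: A -2-> C -2-> E -2-> A -1-> H -2-> F -0-> B -0-> C -1-> H -0-> F -1-> B -1-> G -1-> H -1-> H -2-> F -2-> G -0-> F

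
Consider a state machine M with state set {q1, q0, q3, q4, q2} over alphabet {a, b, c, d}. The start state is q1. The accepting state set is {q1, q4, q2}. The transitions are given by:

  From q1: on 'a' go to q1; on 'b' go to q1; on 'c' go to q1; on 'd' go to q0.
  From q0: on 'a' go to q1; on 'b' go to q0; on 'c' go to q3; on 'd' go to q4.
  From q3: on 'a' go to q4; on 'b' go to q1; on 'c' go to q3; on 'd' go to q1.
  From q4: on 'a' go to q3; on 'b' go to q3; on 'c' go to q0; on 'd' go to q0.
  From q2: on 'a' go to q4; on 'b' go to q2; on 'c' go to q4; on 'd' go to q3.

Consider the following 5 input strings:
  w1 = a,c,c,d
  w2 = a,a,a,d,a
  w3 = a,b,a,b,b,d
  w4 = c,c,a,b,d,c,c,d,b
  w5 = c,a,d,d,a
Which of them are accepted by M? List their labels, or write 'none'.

w2, w4

w1: Trace: q1 -a-> q1 -c-> q1 -c-> q1 -d-> q0  → end q0, rejected
w2: Trace: q1 -a-> q1 -a-> q1 -a-> q1 -d-> q0 -a-> q1  → end q1, accepted
w3: Trace: q1 -a-> q1 -b-> q1 -a-> q1 -b-> q1 -b-> q1 -d-> q0  → end q0, rejected
w4: Trace: q1 -c-> q1 -c-> q1 -a-> q1 -b-> q1 -d-> q0 -c-> q3 -c-> q3 -d-> q1 -b-> q1  → end q1, accepted
w5: Trace: q1 -c-> q1 -a-> q1 -d-> q0 -d-> q4 -a-> q3  → end q3, rejected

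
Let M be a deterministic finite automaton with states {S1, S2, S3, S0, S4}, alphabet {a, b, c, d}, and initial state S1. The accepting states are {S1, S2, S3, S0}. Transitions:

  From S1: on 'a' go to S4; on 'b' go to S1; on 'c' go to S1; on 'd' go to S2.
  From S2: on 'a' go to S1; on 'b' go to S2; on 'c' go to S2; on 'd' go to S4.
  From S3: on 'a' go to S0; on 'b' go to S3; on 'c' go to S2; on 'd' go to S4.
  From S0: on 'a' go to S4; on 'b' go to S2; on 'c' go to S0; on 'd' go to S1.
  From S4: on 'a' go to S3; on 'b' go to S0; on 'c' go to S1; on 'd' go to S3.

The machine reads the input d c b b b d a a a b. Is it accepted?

Yes

start at S1
read 'd': S1 → S2
read 'c': S2 → S2
read 'b': S2 → S2
read 'b': S2 → S2
read 'b': S2 → S2
read 'd': S2 → S4
read 'a': S4 → S3
read 'a': S3 → S0
read 'a': S0 → S4
read 'b': S4 → S0
End state S0 is accepting.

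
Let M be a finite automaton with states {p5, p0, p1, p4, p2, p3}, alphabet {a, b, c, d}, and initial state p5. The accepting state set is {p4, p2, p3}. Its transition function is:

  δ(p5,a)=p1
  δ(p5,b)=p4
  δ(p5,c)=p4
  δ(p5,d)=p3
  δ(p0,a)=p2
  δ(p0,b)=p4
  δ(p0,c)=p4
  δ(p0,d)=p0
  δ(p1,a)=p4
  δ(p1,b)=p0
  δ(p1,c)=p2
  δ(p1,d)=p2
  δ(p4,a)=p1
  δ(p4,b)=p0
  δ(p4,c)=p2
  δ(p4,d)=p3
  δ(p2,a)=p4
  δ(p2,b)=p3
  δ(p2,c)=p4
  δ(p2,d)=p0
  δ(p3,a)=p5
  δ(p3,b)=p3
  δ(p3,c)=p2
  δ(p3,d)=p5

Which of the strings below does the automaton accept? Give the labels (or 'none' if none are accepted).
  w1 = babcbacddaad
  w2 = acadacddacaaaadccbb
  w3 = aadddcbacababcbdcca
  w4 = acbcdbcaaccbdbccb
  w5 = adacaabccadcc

w1: Trace: p5 -b-> p4 -a-> p1 -b-> p0 -c-> p4 -b-> p0 -a-> p2 -c-> p4 -d-> p3 -d-> p5 -a-> p1 -a-> p4 -d-> p3  → end p3, accepted
w2: Trace: p5 -a-> p1 -c-> p2 -a-> p4 -d-> p3 -a-> p5 -c-> p4 -d-> p3 -d-> p5 -a-> p1 -c-> p2 -a-> p4 -a-> p1 -a-> p4 -a-> p1 -d-> p2 -c-> p4 -c-> p2 -b-> p3 -b-> p3  → end p3, accepted
w3: Trace: p5 -a-> p1 -a-> p4 -d-> p3 -d-> p5 -d-> p3 -c-> p2 -b-> p3 -a-> p5 -c-> p4 -a-> p1 -b-> p0 -a-> p2 -b-> p3 -c-> p2 -b-> p3 -d-> p5 -c-> p4 -c-> p2 -a-> p4  → end p4, accepted
w4: Trace: p5 -a-> p1 -c-> p2 -b-> p3 -c-> p2 -d-> p0 -b-> p4 -c-> p2 -a-> p4 -a-> p1 -c-> p2 -c-> p4 -b-> p0 -d-> p0 -b-> p4 -c-> p2 -c-> p4 -b-> p0  → end p0, rejected
w5: Trace: p5 -a-> p1 -d-> p2 -a-> p4 -c-> p2 -a-> p4 -a-> p1 -b-> p0 -c-> p4 -c-> p2 -a-> p4 -d-> p3 -c-> p2 -c-> p4  → end p4, accepted

w1, w2, w3, w5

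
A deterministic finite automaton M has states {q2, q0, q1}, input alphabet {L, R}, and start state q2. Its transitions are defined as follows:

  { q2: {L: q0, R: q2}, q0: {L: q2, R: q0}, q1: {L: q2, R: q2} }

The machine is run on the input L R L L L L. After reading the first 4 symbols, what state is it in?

q0

Trace: q2 -L-> q0 -R-> q0 -L-> q2 -L-> q0
After 4 symbols: q0.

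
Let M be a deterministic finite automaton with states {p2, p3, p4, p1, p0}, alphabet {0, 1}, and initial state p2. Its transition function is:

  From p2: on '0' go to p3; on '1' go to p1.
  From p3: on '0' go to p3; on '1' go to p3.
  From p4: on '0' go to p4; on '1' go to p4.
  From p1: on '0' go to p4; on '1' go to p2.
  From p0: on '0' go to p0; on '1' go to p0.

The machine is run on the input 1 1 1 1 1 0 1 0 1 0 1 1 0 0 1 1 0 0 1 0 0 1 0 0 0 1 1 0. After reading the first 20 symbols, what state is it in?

p4

p2 → p1 → p2 → p1 → p2 → p1 → p4 → p4 → p4 → p4 → p4 → p4 → p4 → p4 → p4 → p4 → p4 → p4 → p4 → p4 → p4
After 20 symbols: p4.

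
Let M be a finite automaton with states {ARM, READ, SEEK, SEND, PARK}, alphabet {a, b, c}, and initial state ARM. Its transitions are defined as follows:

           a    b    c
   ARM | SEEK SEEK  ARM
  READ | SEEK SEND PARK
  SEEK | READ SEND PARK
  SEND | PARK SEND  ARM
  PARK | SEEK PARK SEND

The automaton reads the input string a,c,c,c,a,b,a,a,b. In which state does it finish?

ARM → SEEK → PARK → SEND → ARM → SEEK → SEND → PARK → SEEK → SEND

SEND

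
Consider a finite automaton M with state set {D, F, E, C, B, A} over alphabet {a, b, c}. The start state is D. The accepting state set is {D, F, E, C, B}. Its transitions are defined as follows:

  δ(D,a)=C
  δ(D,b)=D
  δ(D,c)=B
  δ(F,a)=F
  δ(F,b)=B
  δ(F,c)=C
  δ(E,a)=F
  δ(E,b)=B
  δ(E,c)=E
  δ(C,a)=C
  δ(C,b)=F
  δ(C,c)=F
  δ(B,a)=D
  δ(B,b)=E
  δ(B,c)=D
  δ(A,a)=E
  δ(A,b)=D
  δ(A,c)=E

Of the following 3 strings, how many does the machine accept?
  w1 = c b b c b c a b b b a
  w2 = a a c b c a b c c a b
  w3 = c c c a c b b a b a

3

w1: D → B → E → B → D → D → B → D → D → D → D → C  → end C, accepted
w2: D → C → C → F → B → D → C → F → C → F → F → B  → end B, accepted
w3: D → B → D → B → D → B → E → B → D → D → C  → end C, accepted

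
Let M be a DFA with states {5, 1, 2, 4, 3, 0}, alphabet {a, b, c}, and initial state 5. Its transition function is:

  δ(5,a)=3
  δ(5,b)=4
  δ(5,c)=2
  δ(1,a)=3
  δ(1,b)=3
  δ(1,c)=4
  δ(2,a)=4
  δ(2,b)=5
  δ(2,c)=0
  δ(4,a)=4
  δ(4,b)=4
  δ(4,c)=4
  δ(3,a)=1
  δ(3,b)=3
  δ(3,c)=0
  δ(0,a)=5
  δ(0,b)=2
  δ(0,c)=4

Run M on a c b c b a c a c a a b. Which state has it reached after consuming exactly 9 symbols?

start at 5
read 'a': 5 → 3
read 'c': 3 → 0
read 'b': 0 → 2
read 'c': 2 → 0
read 'b': 0 → 2
read 'a': 2 → 4
read 'c': 4 → 4
read 'a': 4 → 4
read 'c': 4 → 4
After 9 symbols: 4.

4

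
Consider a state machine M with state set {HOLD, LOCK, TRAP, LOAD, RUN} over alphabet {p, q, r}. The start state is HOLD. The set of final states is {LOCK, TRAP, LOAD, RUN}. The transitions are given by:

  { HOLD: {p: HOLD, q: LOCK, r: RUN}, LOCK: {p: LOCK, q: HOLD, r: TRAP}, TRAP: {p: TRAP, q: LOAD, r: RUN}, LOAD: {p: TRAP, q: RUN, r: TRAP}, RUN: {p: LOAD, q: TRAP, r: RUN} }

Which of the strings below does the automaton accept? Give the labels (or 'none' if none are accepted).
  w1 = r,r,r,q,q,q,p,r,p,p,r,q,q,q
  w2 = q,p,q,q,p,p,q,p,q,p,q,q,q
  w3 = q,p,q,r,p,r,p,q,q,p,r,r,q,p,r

w1: Trace: HOLD -r-> RUN -r-> RUN -r-> RUN -q-> TRAP -q-> LOAD -q-> RUN -p-> LOAD -r-> TRAP -p-> TRAP -p-> TRAP -r-> RUN -q-> TRAP -q-> LOAD -q-> RUN  → end RUN, accepted
w2: Trace: HOLD -q-> LOCK -p-> LOCK -q-> HOLD -q-> LOCK -p-> LOCK -p-> LOCK -q-> HOLD -p-> HOLD -q-> LOCK -p-> LOCK -q-> HOLD -q-> LOCK -q-> HOLD  → end HOLD, rejected
w3: Trace: HOLD -q-> LOCK -p-> LOCK -q-> HOLD -r-> RUN -p-> LOAD -r-> TRAP -p-> TRAP -q-> LOAD -q-> RUN -p-> LOAD -r-> TRAP -r-> RUN -q-> TRAP -p-> TRAP -r-> RUN  → end RUN, accepted

w1, w3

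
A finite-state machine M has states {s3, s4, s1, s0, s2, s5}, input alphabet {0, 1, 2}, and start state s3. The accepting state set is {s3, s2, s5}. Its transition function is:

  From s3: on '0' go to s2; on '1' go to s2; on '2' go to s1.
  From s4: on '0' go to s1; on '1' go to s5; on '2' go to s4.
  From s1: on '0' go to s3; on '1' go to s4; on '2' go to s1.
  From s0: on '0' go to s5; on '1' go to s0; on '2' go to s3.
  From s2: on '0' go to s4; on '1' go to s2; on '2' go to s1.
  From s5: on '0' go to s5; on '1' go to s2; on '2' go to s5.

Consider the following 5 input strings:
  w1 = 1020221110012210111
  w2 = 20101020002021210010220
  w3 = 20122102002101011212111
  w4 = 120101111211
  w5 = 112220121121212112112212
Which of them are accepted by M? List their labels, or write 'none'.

w1, w3, w4

w1: Trace: s3 -1-> s2 -0-> s4 -2-> s4 -0-> s1 -2-> s1 -2-> s1 -1-> s4 -1-> s5 -1-> s2 -0-> s4 -0-> s1 -1-> s4 -2-> s4 -2-> s4 -1-> s5 -0-> s5 -1-> s2 -1-> s2 -1-> s2  → end s2, accepted
w2: Trace: s3 -2-> s1 -0-> s3 -1-> s2 -0-> s4 -1-> s5 -0-> s5 -2-> s5 -0-> s5 -0-> s5 -0-> s5 -2-> s5 -0-> s5 -2-> s5 -1-> s2 -2-> s1 -1-> s4 -0-> s1 -0-> s3 -1-> s2 -0-> s4 -2-> s4 -2-> s4 -0-> s1  → end s1, rejected
w3: Trace: s3 -2-> s1 -0-> s3 -1-> s2 -2-> s1 -2-> s1 -1-> s4 -0-> s1 -2-> s1 -0-> s3 -0-> s2 -2-> s1 -1-> s4 -0-> s1 -1-> s4 -0-> s1 -1-> s4 -1-> s5 -2-> s5 -1-> s2 -2-> s1 -1-> s4 -1-> s5 -1-> s2  → end s2, accepted
w4: Trace: s3 -1-> s2 -2-> s1 -0-> s3 -1-> s2 -0-> s4 -1-> s5 -1-> s2 -1-> s2 -1-> s2 -2-> s1 -1-> s4 -1-> s5  → end s5, accepted
w5: Trace: s3 -1-> s2 -1-> s2 -2-> s1 -2-> s1 -2-> s1 -0-> s3 -1-> s2 -2-> s1 -1-> s4 -1-> s5 -2-> s5 -1-> s2 -2-> s1 -1-> s4 -2-> s4 -1-> s5 -1-> s2 -2-> s1 -1-> s4 -1-> s5 -2-> s5 -2-> s5 -1-> s2 -2-> s1  → end s1, rejected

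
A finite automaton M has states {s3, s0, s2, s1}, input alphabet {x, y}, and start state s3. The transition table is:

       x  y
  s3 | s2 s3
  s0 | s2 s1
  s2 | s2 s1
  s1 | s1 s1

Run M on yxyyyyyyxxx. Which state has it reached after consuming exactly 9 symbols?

s3 → s3 → s2 → s1 → s1 → s1 → s1 → s1 → s1 → s1
After 9 symbols: s1.

s1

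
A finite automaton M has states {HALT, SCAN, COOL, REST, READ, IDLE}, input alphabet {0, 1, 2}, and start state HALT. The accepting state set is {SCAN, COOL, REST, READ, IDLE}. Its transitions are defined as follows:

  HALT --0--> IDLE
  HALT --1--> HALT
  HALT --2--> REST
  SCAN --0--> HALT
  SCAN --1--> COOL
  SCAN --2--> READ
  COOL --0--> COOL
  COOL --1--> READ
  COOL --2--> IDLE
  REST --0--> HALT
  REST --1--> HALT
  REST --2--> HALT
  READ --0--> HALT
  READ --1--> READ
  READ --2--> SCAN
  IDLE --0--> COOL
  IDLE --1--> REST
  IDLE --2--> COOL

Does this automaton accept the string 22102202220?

Yes

start at HALT
read '2': HALT → REST
read '2': REST → HALT
read '1': HALT → HALT
read '0': HALT → IDLE
read '2': IDLE → COOL
read '2': COOL → IDLE
read '0': IDLE → COOL
read '2': COOL → IDLE
read '2': IDLE → COOL
read '2': COOL → IDLE
read '0': IDLE → COOL
End state COOL is accepting.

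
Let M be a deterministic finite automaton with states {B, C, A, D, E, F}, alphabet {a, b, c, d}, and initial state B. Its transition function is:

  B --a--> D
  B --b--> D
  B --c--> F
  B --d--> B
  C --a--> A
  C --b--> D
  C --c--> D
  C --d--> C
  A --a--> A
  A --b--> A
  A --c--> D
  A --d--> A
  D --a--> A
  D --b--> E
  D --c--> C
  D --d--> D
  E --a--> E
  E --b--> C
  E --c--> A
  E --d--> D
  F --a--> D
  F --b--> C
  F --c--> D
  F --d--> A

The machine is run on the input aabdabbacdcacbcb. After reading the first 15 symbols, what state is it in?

A

Trace: B -a-> D -a-> A -b-> A -d-> A -a-> A -b-> A -b-> A -a-> A -c-> D -d-> D -c-> C -a-> A -c-> D -b-> E -c-> A
After 15 symbols: A.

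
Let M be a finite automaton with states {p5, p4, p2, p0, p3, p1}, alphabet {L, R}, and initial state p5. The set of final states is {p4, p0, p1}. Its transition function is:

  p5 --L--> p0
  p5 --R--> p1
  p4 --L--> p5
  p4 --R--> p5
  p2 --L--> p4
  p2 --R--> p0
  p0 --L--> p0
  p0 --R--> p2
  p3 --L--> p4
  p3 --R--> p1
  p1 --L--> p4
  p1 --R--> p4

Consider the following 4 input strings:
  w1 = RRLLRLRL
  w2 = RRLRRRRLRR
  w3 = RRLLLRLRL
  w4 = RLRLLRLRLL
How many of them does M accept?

w1: p5 → p1 → p4 → p5 → p0 → p2 → p4 → p5 → p0  → end p0, accepted
w2: p5 → p1 → p4 → p5 → p1 → p4 → p5 → p1 → p4 → p5 → p1  → end p1, accepted
w3: p5 → p1 → p4 → p5 → p0 → p0 → p2 → p4 → p5 → p0  → end p0, accepted
w4: p5 → p1 → p4 → p5 → p0 → p0 → p2 → p4 → p5 → p0 → p0  → end p0, accepted

4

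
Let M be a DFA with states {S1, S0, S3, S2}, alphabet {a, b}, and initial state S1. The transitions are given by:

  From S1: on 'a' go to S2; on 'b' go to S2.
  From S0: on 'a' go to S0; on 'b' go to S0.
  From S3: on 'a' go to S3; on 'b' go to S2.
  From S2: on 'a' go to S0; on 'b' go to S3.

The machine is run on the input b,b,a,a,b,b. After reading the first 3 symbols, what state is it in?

S1 → S2 → S3 → S3
After 3 symbols: S3.

S3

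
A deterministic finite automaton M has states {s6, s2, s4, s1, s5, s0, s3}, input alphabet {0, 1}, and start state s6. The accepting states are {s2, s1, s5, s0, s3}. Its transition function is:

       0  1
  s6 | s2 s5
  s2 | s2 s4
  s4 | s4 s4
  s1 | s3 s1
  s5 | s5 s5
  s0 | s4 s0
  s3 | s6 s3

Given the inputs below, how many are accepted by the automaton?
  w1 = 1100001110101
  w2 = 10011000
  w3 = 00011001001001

w1: s6 → s5 → s5 → s5 → s5 → s5 → s5 → s5 → s5 → s5 → s5 → s5 → s5 → s5  → end s5, accepted
w2: s6 → s5 → s5 → s5 → s5 → s5 → s5 → s5 → s5  → end s5, accepted
w3: s6 → s2 → s2 → s2 → s4 → s4 → s4 → s4 → s4 → s4 → s4 → s4 → s4 → s4 → s4  → end s4, rejected

2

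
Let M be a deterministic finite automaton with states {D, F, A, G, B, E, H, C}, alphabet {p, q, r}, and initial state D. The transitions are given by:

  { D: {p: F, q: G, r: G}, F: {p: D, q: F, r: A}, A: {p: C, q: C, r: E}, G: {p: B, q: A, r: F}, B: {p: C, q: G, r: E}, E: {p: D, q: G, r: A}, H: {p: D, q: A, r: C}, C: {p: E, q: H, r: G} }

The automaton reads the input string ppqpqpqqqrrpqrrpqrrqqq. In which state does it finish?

Trace: D -p-> F -p-> D -q-> G -p-> B -q-> G -p-> B -q-> G -q-> A -q-> C -r-> G -r-> F -p-> D -q-> G -r-> F -r-> A -p-> C -q-> H -r-> C -r-> G -q-> A -q-> C -q-> H

H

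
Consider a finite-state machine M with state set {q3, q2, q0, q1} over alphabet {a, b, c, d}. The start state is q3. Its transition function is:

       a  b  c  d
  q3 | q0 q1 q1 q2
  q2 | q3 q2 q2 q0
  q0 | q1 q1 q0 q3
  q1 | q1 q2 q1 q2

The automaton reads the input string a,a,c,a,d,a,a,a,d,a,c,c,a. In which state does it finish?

q1

q3 → q0 → q1 → q1 → q1 → q2 → q3 → q0 → q1 → q2 → q3 → q1 → q1 → q1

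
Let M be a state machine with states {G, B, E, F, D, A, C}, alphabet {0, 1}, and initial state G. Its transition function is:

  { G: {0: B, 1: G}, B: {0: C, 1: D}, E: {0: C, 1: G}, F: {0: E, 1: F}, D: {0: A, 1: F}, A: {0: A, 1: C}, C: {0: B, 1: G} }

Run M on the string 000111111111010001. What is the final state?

Trace: G -0-> B -0-> C -0-> B -1-> D -1-> F -1-> F -1-> F -1-> F -1-> F -1-> F -1-> F -1-> F -0-> E -1-> G -0-> B -0-> C -0-> B -1-> D

D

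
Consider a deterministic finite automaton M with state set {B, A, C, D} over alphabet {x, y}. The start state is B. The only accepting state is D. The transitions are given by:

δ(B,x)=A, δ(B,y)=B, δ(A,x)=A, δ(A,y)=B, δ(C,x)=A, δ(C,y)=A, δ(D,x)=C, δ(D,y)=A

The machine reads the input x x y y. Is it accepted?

No

Trace: B -x-> A -x-> A -y-> B -y-> B
End state B is not accepting.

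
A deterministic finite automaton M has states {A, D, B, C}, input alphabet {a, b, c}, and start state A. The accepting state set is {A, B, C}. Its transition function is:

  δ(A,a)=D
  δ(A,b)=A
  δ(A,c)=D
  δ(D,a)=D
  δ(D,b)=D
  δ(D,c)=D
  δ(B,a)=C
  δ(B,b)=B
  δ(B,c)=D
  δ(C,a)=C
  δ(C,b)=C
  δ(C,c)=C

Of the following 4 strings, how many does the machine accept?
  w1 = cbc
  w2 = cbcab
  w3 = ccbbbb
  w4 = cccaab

w1: A → D → D → D  → end D, rejected
w2: A → D → D → D → D → D  → end D, rejected
w3: A → D → D → D → D → D → D  → end D, rejected
w4: A → D → D → D → D → D → D  → end D, rejected

0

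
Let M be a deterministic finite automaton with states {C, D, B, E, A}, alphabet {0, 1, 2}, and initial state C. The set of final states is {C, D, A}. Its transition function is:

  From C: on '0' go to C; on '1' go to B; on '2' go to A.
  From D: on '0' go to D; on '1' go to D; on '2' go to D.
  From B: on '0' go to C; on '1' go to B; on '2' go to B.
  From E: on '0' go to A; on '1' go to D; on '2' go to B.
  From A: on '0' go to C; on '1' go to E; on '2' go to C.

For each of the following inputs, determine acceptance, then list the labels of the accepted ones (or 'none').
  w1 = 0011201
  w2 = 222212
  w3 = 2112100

w1: Trace: C -0-> C -0-> C -1-> B -1-> B -2-> B -0-> C -1-> B  → end B, rejected
w2: Trace: C -2-> A -2-> C -2-> A -2-> C -1-> B -2-> B  → end B, rejected
w3: Trace: C -2-> A -1-> E -1-> D -2-> D -1-> D -0-> D -0-> D  → end D, accepted

w3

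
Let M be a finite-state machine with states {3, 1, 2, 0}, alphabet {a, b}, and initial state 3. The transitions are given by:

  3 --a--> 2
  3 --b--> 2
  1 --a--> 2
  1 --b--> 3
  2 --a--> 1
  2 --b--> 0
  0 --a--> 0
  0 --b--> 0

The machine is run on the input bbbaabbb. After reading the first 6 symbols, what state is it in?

Trace: 3 -b-> 2 -b-> 0 -b-> 0 -a-> 0 -a-> 0 -b-> 0
After 6 symbols: 0.

0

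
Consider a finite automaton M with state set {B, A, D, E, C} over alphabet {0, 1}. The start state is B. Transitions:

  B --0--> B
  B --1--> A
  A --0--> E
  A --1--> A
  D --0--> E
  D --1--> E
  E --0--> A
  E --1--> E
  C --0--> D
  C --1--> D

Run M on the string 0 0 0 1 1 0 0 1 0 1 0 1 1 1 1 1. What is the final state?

A

Trace: B -0-> B -0-> B -0-> B -1-> A -1-> A -0-> E -0-> A -1-> A -0-> E -1-> E -0-> A -1-> A -1-> A -1-> A -1-> A -1-> A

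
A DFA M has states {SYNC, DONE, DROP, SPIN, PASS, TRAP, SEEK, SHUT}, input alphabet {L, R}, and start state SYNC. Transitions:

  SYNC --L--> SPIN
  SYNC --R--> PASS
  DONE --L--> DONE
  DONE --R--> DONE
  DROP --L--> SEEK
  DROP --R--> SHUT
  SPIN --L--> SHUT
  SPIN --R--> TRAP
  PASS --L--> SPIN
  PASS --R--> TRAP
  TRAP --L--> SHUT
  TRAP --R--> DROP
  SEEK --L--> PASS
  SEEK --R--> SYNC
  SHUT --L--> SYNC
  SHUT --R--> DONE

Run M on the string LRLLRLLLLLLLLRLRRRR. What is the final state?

DONE

SYNC → SPIN → TRAP → SHUT → SYNC → PASS → SPIN → SHUT → SYNC → SPIN → SHUT → SYNC → SPIN → SHUT → DONE → DONE → DONE → DONE → DONE → DONE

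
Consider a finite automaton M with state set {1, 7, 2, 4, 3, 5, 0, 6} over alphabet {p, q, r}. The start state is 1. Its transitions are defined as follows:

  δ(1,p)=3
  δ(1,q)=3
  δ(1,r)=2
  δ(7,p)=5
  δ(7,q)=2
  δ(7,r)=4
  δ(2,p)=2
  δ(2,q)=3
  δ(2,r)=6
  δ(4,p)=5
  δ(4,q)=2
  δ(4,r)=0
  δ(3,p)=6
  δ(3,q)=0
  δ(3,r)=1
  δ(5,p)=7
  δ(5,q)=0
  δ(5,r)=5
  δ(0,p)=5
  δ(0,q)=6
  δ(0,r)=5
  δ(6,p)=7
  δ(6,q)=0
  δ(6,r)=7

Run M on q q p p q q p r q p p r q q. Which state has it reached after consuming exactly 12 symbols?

start at 1
read 'q': 1 → 3
read 'q': 3 → 0
read 'p': 0 → 5
read 'p': 5 → 7
read 'q': 7 → 2
read 'q': 2 → 3
read 'p': 3 → 6
read 'r': 6 → 7
read 'q': 7 → 2
read 'p': 2 → 2
read 'p': 2 → 2
read 'r': 2 → 6
After 12 symbols: 6.

6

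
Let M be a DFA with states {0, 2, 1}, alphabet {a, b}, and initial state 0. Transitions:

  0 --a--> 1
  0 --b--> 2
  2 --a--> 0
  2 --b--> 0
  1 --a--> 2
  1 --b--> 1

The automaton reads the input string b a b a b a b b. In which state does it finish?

0

Trace: 0 -b-> 2 -a-> 0 -b-> 2 -a-> 0 -b-> 2 -a-> 0 -b-> 2 -b-> 0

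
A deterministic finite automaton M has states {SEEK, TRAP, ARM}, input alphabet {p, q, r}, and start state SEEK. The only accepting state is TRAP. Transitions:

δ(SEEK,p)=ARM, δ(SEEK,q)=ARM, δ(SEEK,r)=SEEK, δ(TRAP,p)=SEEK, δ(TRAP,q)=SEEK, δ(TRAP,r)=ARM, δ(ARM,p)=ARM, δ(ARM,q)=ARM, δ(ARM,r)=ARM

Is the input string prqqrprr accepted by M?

No

SEEK → ARM → ARM → ARM → ARM → ARM → ARM → ARM → ARM
End state ARM is not accepting.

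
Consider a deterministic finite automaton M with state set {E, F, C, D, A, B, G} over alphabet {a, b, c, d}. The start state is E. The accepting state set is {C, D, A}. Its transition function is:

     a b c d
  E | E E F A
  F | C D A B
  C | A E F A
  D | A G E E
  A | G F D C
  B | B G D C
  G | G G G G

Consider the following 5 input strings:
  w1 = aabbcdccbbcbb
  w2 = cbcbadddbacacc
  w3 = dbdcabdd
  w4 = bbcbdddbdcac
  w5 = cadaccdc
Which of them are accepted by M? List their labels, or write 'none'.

w1: E → E → E → E → E → F → B → D → E → E → E → F → D → G  → end G, rejected
w2: E → F → D → E → E → E → A → C → A → F → C → F → C → F → A  → end A, accepted
w3: E → A → F → B → D → A → F → B → C  → end C, accepted
w4: E → E → E → F → D → E → A → C → E → A → D → A → D  → end D, accepted
w5: E → F → C → A → G → G → G → G → G  → end G, rejected

w2, w3, w4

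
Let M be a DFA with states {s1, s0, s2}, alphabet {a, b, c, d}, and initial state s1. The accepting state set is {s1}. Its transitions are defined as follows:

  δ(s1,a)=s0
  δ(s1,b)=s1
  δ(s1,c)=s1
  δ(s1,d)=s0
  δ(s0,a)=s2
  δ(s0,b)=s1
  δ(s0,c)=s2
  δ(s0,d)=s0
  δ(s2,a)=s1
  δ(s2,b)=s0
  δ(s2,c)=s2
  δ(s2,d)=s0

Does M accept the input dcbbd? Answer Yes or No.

No

s1 → s0 → s2 → s0 → s1 → s0
End state s0 is not accepting.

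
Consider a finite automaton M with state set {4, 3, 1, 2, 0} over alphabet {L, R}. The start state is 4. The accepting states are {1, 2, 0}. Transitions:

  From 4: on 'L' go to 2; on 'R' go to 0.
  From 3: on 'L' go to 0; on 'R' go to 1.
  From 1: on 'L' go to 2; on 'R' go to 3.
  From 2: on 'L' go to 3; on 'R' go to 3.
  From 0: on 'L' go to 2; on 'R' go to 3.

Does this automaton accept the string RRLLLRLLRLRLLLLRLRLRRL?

Yes

start at 4
read 'R': 4 → 0
read 'R': 0 → 3
read 'L': 3 → 0
read 'L': 0 → 2
read 'L': 2 → 3
read 'R': 3 → 1
read 'L': 1 → 2
read 'L': 2 → 3
read 'R': 3 → 1
read 'L': 1 → 2
read 'R': 2 → 3
read 'L': 3 → 0
read 'L': 0 → 2
read 'L': 2 → 3
read 'L': 3 → 0
read 'R': 0 → 3
read 'L': 3 → 0
read 'R': 0 → 3
read 'L': 3 → 0
read 'R': 0 → 3
read 'R': 3 → 1
read 'L': 1 → 2
End state 2 is accepting.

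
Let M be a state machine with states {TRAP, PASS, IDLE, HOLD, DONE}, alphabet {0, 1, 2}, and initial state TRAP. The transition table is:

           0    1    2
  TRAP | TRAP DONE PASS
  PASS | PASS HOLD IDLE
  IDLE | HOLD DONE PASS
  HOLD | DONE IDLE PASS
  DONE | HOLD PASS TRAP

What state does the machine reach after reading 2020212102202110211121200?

start at TRAP
read '2': TRAP → PASS
read '0': PASS → PASS
read '2': PASS → IDLE
read '0': IDLE → HOLD
read '2': HOLD → PASS
read '1': PASS → HOLD
read '2': HOLD → PASS
read '1': PASS → HOLD
read '0': HOLD → DONE
read '2': DONE → TRAP
read '2': TRAP → PASS
read '0': PASS → PASS
read '2': PASS → IDLE
read '1': IDLE → DONE
read '1': DONE → PASS
read '0': PASS → PASS
read '2': PASS → IDLE
read '1': IDLE → DONE
read '1': DONE → PASS
read '1': PASS → HOLD
read '2': HOLD → PASS
read '1': PASS → HOLD
read '2': HOLD → PASS
read '0': PASS → PASS
read '0': PASS → PASS

PASS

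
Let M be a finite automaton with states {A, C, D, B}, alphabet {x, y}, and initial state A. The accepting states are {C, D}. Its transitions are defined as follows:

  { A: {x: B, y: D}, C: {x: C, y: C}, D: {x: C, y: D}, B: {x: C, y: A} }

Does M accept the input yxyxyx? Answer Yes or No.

Yes

A → D → C → C → C → C → C
End state C is accepting.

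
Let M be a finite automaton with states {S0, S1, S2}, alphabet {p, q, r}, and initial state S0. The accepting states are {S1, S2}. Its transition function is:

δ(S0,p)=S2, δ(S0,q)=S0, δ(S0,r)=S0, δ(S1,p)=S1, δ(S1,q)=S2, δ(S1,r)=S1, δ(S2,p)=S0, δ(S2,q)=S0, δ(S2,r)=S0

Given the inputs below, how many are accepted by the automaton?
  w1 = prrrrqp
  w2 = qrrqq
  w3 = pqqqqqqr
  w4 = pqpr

w1: Trace: S0 -p-> S2 -r-> S0 -r-> S0 -r-> S0 -r-> S0 -q-> S0 -p-> S2  → end S2, accepted
w2: Trace: S0 -q-> S0 -r-> S0 -r-> S0 -q-> S0 -q-> S0  → end S0, rejected
w3: Trace: S0 -p-> S2 -q-> S0 -q-> S0 -q-> S0 -q-> S0 -q-> S0 -q-> S0 -r-> S0  → end S0, rejected
w4: Trace: S0 -p-> S2 -q-> S0 -p-> S2 -r-> S0  → end S0, rejected

1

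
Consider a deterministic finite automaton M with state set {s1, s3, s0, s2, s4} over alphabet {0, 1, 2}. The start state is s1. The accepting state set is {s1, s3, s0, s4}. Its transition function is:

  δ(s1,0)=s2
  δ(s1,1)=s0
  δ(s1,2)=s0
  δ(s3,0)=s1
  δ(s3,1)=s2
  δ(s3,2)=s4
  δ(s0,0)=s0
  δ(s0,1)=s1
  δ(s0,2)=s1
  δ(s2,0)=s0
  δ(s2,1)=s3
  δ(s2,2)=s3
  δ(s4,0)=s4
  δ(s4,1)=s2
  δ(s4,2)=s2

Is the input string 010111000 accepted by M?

Trace: s1 -0-> s2 -1-> s3 -0-> s1 -1-> s0 -1-> s1 -1-> s0 -0-> s0 -0-> s0 -0-> s0
End state s0 is accepting.

Yes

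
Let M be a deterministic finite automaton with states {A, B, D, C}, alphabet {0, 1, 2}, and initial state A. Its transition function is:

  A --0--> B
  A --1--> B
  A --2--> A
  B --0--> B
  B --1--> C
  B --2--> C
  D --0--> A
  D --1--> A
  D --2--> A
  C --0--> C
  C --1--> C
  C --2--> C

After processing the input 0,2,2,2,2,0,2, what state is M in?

start at A
read '0': A → B
read '2': B → C
read '2': C → C
read '2': C → C
read '2': C → C
read '0': C → C
read '2': C → C

C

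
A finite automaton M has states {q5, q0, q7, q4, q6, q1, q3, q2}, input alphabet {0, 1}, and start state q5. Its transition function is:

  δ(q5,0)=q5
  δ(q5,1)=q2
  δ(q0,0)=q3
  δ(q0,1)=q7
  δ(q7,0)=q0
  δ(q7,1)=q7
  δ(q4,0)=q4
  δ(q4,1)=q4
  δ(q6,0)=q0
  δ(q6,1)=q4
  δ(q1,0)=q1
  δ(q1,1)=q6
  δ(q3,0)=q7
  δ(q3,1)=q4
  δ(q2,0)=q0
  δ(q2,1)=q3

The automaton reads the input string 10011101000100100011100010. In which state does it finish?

q4

start at q5
read '1': q5 → q2
read '0': q2 → q0
read '0': q0 → q3
read '1': q3 → q4
read '1': q4 → q4
read '1': q4 → q4
read '0': q4 → q4
read '1': q4 → q4
read '0': q4 → q4
read '0': q4 → q4
read '0': q4 → q4
read '1': q4 → q4
read '0': q4 → q4
read '0': q4 → q4
read '1': q4 → q4
read '0': q4 → q4
read '0': q4 → q4
read '0': q4 → q4
read '1': q4 → q4
read '1': q4 → q4
read '1': q4 → q4
read '0': q4 → q4
read '0': q4 → q4
read '0': q4 → q4
read '1': q4 → q4
read '0': q4 → q4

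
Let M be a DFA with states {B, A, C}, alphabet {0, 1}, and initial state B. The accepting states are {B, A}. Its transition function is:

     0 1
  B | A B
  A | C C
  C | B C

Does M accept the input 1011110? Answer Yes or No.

Yes

Trace: B -1-> B -0-> A -1-> C -1-> C -1-> C -1-> C -0-> B
End state B is accepting.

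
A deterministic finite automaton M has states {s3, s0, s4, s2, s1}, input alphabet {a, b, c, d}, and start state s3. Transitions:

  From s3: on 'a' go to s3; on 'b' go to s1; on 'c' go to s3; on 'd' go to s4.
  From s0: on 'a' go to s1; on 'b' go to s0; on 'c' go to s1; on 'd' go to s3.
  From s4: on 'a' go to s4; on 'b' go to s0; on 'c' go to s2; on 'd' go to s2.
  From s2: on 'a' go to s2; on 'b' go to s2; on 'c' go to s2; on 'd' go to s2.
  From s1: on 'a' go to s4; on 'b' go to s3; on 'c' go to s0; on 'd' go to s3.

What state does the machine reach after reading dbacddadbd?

s2

start at s3
read 'd': s3 → s4
read 'b': s4 → s0
read 'a': s0 → s1
read 'c': s1 → s0
read 'd': s0 → s3
read 'd': s3 → s4
read 'a': s4 → s4
read 'd': s4 → s2
read 'b': s2 → s2
read 'd': s2 → s2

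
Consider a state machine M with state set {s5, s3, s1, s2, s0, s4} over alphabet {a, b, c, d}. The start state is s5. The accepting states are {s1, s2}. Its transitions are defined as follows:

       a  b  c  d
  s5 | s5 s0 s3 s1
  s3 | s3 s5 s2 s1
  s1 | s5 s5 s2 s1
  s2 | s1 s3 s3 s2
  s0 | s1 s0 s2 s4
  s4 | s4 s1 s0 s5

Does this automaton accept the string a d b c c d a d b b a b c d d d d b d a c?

No

s5 → s5 → s1 → s5 → s3 → s2 → s2 → s1 → s1 → s5 → s0 → s1 → s5 → s3 → s1 → s1 → s1 → s1 → s5 → s1 → s5 → s3
End state s3 is not accepting.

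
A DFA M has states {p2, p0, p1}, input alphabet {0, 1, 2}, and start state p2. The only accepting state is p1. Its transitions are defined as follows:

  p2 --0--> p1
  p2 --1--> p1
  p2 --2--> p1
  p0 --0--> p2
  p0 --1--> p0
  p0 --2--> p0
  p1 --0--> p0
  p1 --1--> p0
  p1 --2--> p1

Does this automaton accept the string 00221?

No

Trace: p2 -0-> p1 -0-> p0 -2-> p0 -2-> p0 -1-> p0
End state p0 is not accepting.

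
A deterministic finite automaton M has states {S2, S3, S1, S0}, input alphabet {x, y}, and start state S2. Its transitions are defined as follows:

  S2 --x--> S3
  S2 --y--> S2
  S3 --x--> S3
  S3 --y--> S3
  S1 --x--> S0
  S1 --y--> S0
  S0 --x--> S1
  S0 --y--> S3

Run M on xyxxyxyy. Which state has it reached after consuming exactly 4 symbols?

S3

S2 → S3 → S3 → S3 → S3
After 4 symbols: S3.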